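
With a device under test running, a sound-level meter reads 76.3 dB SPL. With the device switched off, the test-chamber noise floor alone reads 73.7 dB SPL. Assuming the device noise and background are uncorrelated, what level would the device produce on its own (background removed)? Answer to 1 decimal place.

Remove the background by subtracting linear intensities:
L_src = 10·log₁₀(10^(76.3/10) − 10^(73.7/10)) = 10·log₁₀(19220000) = 72.8 dB SPL.

72.8 dB SPL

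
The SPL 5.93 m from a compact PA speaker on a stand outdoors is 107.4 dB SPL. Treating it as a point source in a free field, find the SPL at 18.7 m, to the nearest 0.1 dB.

97.4 dB SPL

Inverse-square spreading gives ΔL = −20·log₁₀(d₂/d₁).
ΔL = −20·log₁₀(18.7/5.93) = -9.98 dB, so L₂ = 107.4 + (-9.98) = 97.4 dB SPL.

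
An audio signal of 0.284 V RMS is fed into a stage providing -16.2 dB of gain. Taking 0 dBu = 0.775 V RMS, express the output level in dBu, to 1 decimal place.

-24.9 dBu

Input level: 20·log₁₀(0.284/0.775) = -8.72 dBu.
Output: -8.72 − 16.2 = -24.9 dBu.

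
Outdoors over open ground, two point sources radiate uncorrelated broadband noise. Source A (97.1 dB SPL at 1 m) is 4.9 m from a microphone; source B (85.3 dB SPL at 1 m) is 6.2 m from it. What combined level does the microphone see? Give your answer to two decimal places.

At the listener: L_A = 97.1 − 20·log₁₀(4.9) = 83.296 dB; L_B = 85.3 − 20·log₁₀(6.2) = 69.452 dB.
Combined: 10·log₁₀(10^(83.296/10)+10^(69.452/10)) = 83.47 dB SPL.

83.47 dB SPL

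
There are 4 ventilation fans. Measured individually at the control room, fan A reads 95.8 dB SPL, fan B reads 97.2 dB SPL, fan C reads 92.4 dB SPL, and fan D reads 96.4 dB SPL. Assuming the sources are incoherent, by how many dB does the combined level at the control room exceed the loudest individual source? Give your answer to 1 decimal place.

4.6 dB

Uncorrelated sources add in intensity (power), not in dB.
L_total = 10·log₁₀(10^(95.8/10) + 10^(97.2/10) + 10^(92.4/10) + 10^(96.4/10)) = 101.80 dB SPL.
Excess over the loudest (97.2 dB): 101.80 − 97.2 = 4.6 dB.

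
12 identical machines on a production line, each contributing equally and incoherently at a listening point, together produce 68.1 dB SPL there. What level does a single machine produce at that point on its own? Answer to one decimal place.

12 equal incoherent sources add 10·log₁₀(12) = 10.79 dB over one source.
L_one = 68.1 − 10.79 = 57.3 dB SPL.

57.3 dB SPL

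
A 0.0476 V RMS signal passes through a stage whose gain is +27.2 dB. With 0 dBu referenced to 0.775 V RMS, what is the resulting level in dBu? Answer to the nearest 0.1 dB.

Input level: 20·log₁₀(0.0476/0.775) = -24.23 dBu.
Output: -24.23 + 27.2 = +3.0 dBu.

+3.0 dBu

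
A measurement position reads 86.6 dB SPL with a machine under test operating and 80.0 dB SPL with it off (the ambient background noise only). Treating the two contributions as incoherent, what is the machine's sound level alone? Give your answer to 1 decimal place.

Background correction is a power subtraction:
L_src = 10·log₁₀(10^(86.6/10) − 10^(80.0/10)) = 10·log₁₀(357100000) = 85.5 dB SPL.

85.5 dB SPL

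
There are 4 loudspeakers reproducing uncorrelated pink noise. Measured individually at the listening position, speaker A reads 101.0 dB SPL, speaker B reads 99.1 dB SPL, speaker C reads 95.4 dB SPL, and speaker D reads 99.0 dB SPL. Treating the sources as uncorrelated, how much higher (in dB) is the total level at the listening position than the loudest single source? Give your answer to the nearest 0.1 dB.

4.1 dB

Add the sources as powers (linear), then convert back to dB:
L_total = 10·log₁₀(10^(101.0/10) + 10^(99.1/10) + 10^(95.4/10) + 10^(99.0/10)) = 105.07 dB SPL.
Excess over the loudest (101.0 dB): 105.07 − 101.0 = 4.1 dB.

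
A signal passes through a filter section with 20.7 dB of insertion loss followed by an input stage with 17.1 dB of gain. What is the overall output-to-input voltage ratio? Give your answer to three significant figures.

0.661

Net gain = (−20.7) + 17.1 = -3.6 dB.
Voltage ratio = 10^(-3.6/20) = 0.661.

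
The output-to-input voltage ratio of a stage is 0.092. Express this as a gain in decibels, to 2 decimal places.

-20.72 dB

Voltage is an amplitude quantity, so gain = 20·log₁₀(V_out/V_in).
20·log₁₀(0.092) = -20.72 dB.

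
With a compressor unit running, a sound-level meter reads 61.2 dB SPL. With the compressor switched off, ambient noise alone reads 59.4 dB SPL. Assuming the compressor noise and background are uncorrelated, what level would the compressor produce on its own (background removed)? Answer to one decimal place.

56.5 dB SPL

Remove the background by subtracting linear intensities:
L_src = 10·log₁₀(10^(61.2/10) − 10^(59.4/10)) = 10·log₁₀(447300) = 56.5 dB SPL.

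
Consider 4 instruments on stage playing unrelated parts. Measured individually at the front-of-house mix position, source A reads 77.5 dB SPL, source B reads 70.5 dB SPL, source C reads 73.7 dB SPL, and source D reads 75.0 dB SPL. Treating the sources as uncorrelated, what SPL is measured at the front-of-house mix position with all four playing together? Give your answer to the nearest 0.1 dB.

Incoherent sources sum as intensities:
L_total = 10·log₁₀(10^(77.5/10) + 10^(70.5/10) + 10^(73.7/10) + 10^(75.0/10)) = 10·log₁₀(122500000) = 80.9 dB SPL.

80.9 dB SPL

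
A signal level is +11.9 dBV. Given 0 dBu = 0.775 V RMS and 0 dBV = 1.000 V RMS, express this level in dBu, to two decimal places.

+14.11 dBu

The offset between the scales is 20·log₁₀(0.775/1.000) = −2.214 dB.
So dBu = +11.9 + 2.214 = +14.11 dBu.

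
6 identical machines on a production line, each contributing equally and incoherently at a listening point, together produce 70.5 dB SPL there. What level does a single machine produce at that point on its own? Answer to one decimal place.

62.7 dB SPL

6 equal incoherent sources add 10·log₁₀(6) = 7.78 dB over one source.
L_one = 70.5 − 7.78 = 62.7 dB SPL.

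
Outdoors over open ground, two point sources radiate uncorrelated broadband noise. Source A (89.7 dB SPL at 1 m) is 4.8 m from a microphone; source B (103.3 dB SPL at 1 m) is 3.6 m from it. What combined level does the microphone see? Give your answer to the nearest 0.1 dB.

At the listener: L_A = 89.7 − 20·log₁₀(4.8) = 76.08 dB; L_B = 103.3 − 20·log₁₀(3.6) = 92.17 dB.
Combined: 10·log₁₀(10^(76.08/10)+10^(92.17/10)) = 92.3 dB SPL.

92.3 dB SPL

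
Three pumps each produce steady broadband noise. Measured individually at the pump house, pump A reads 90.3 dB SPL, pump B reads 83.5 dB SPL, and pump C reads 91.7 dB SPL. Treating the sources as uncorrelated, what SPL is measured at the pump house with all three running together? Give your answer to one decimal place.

94.4 dB SPL

Incoherent sources sum as intensities:
L_total = 10·log₁₀(10^(90.3/10) + 10^(83.5/10) + 10^(91.7/10)) = 10·log₁₀(2774000000) = 94.4 dB SPL.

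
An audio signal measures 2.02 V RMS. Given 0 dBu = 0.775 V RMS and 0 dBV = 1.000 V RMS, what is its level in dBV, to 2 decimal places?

dBV = 20·log₁₀(V / 1.000 V).
20·log₁₀(2.02/1.000) = +6.11 dBV.

+6.11 dBV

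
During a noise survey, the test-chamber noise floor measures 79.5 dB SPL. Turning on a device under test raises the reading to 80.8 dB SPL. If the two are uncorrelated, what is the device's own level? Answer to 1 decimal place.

Background correction is a power subtraction:
L_src = 10·log₁₀(10^(80.8/10) − 10^(79.5/10)) = 10·log₁₀(31100000) = 74.9 dB SPL.

74.9 dB SPL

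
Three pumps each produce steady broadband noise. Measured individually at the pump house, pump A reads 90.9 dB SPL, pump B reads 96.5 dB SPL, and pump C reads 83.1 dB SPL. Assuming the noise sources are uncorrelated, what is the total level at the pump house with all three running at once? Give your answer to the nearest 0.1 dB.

97.7 dB SPL

Uncorrelated sources add in intensity (power), not in dB.
L_total = 10·log₁₀(10^(90.9/10) + 10^(96.5/10) + 10^(83.1/10)) = 10·log₁₀(5901000000) = 97.7 dB SPL.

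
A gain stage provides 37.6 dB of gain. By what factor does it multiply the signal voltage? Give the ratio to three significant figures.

75.9

Voltage ratio = 10^(dB/20).
10^(37.6/20) = 10^(1.880) = 75.9.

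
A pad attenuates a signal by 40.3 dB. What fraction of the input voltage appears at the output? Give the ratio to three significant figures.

Voltage ratio = 10^(dB/20).
10^(-40.3/20) = 10^(-2.015) = 0.00966.

0.00966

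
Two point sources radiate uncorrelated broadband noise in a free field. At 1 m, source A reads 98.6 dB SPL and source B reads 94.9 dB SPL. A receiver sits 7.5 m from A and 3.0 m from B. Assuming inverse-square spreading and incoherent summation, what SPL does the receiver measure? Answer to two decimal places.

86.74 dB SPL

At the listener: L_A = 98.6 − 20·log₁₀(7.5) = 81.099 dB; L_B = 94.9 − 20·log₁₀(3.0) = 85.358 dB.
Combined: 10·log₁₀(10^(81.099/10)+10^(85.358/10)) = 86.74 dB SPL.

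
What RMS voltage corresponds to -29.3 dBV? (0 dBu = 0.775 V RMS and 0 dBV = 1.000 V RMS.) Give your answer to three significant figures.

V = 1.000 V × 10^(-29.3/20).
= 1.000 × 0.03428 = 0.0343 V.

0.0343 V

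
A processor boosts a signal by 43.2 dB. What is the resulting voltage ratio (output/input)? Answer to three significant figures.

145

Voltage ratio = 10^(dB/20).
10^(43.2/20) = 10^(2.160) = 145.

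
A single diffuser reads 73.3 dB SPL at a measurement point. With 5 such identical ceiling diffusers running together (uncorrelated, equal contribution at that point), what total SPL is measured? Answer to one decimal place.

5 equal incoherent sources raise the level by 10·log₁₀(5) = 6.99 dB.
L_total = 73.3 + 6.99 = 80.3 dB SPL.

80.3 dB SPL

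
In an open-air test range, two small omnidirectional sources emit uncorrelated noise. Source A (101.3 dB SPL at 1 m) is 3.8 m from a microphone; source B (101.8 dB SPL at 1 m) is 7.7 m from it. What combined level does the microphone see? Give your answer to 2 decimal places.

At the listener: L_A = 101.3 − 20·log₁₀(3.8) = 89.704 dB; L_B = 101.8 − 20·log₁₀(7.7) = 84.070 dB.
Combined: 10·log₁₀(10^(89.704/10)+10^(84.070/10)) = 90.75 dB SPL.

90.75 dB SPL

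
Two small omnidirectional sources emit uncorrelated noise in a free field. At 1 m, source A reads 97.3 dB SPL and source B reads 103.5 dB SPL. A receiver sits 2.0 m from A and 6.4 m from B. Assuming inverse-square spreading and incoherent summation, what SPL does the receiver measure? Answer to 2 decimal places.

92.76 dB SPL

At the listener: L_A = 97.3 − 20·log₁₀(2.0) = 91.279 dB; L_B = 103.5 − 20·log₁₀(6.4) = 87.376 dB.
Combined: 10·log₁₀(10^(91.279/10)+10^(87.376/10)) = 92.76 dB SPL.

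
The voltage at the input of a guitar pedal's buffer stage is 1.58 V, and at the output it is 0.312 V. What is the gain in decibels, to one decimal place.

Voltage ratio → dB uses the 20·log₁₀ form:
20·log₁₀(0.312/1.58) = 20·log₁₀(0.1975) = -14.1 dB.

-14.1 dB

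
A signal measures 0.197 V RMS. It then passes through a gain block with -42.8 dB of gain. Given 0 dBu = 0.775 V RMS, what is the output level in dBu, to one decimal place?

-54.7 dBu

Input level: 20·log₁₀(0.197/0.775) = -11.90 dBu.
Output: -11.90 − 42.8 = -54.7 dBu.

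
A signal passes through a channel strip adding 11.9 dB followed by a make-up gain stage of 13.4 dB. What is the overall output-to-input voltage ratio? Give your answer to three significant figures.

Net gain = 11.9 + 13.4 = 25.3 dB.
Voltage ratio = 10^(25.3/20) = 18.4.

18.4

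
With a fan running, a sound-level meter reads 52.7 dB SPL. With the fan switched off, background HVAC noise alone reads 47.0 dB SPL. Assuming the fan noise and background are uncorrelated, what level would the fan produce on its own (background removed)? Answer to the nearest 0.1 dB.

Subtract intensities: L_src = 10·log₁₀(10^(L_total/10) − 10^(L_bg/10)).
L_src = 10·log₁₀(10^(52.7/10) − 10^(47.0/10)) = 10·log₁₀(136100) = 51.3 dB SPL.

51.3 dB SPL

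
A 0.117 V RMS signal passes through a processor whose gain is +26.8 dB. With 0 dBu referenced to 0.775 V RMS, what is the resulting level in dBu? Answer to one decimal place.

Input level: 20·log₁₀(0.117/0.775) = -16.42 dBu.
Output: -16.42 + 26.8 = +10.4 dBu.

+10.4 dBu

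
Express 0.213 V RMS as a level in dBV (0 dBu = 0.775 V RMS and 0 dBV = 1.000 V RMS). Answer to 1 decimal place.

-13.4 dBV

dBV = 20·log₁₀(V / 1.000 V).
20·log₁₀(0.213/1.000) = -13.4 dBV.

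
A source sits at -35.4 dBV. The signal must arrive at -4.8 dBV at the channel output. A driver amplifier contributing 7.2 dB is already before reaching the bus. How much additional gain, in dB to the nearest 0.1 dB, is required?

23.4 dB

The required make-up gain is the shortfall in the dB sum.
G = -4.8 − (-35.4) − 7.2 = 23.4 dB.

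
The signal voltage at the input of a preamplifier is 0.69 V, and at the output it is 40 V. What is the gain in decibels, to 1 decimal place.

35.3 dB

Voltage is an amplitude quantity, so gain = 20·log₁₀(V_out/V_in).
20·log₁₀(40/0.69) = 20·log₁₀(57.97) = 35.3 dB.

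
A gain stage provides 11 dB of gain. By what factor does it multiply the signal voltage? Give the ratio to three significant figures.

Voltage ratio = 10^(dB/20).
10^(11/20) = 10^(0.5500) = 3.55.

3.55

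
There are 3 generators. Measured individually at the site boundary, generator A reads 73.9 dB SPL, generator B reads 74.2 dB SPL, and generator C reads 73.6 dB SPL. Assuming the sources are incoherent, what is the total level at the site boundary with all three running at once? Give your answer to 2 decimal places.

78.68 dB SPL

Incoherent sources sum as intensities:
L_total = 10·log₁₀(10^(73.9/10) + 10^(74.2/10) + 10^(73.6/10)) = 10·log₁₀(73760000) = 78.68 dB SPL.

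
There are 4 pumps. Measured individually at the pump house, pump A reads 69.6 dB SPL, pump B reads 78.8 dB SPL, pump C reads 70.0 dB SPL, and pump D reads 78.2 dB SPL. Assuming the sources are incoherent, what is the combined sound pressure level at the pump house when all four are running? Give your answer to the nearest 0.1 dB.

Uncorrelated sources add in intensity (power), not in dB.
L_total = 10·log₁₀(10^(69.6/10) + 10^(78.8/10) + 10^(70.0/10) + 10^(78.2/10)) = 10·log₁₀(161000000) = 82.1 dB SPL.

82.1 dB SPL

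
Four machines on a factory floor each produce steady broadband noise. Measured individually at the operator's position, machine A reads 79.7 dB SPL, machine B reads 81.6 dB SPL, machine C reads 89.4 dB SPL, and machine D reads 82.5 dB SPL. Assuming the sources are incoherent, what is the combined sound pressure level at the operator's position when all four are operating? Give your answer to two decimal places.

91.09 dB SPL

Uncorrelated sources add in intensity (power), not in dB.
L_total = 10·log₁₀(10^(79.7/10) + 10^(81.6/10) + 10^(89.4/10) + 10^(82.5/10)) = 10·log₁₀(1287000000) = 91.09 dB SPL.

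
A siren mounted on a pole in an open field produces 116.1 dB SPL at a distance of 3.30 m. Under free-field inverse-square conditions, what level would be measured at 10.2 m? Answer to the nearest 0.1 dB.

106.3 dB SPL

Inverse-square spreading gives ΔL = −20·log₁₀(d₂/d₁).
ΔL = −20·log₁₀(10.2/3.30) = -9.80 dB, so L₂ = 116.1 + (-9.80) = 106.3 dB SPL.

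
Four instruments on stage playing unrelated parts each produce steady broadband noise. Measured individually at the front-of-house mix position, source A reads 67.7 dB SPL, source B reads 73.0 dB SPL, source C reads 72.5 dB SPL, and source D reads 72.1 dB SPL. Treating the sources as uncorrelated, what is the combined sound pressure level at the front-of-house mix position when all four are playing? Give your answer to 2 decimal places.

Uncorrelated sources add in intensity (power), not in dB.
L_total = 10·log₁₀(10^(67.7/10) + 10^(73.0/10) + 10^(72.5/10) + 10^(72.1/10)) = 10·log₁₀(59840000) = 77.77 dB SPL.

77.77 dB SPL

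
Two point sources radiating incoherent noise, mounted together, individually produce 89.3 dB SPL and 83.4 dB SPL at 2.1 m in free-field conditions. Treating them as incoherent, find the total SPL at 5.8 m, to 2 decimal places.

Combined at 2.1 m: 10·log₁₀(10^(89.3/10)+10^(83.4/10)) = 90.293 dB SPL.
Then apply −20·log₁₀(5.8/2.1) = -8.824 dB → 81.47 dB SPL.

81.47 dB SPL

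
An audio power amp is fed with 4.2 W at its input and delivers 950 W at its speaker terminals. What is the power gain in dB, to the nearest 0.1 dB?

For a power ratio, dB = 10·log₁₀(P₂/P₁).
10·log₁₀(950/4.2) = 10·log₁₀(226.2) = 23.5 dB.

23.5 dB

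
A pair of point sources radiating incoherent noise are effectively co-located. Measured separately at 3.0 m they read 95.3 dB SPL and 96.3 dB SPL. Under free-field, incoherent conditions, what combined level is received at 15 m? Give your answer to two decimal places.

84.86 dB SPL

Combined at 3.0 m: 10·log₁₀(10^(95.3/10)+10^(96.3/10)) = 98.839 dB SPL.
Then apply −20·log₁₀(15/3.0) = -13.979 dB → 84.86 dB SPL.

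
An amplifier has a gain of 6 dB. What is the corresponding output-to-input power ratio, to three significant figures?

3.98

Power ratio = 10^(dB/10).
10^(6/10) = 10^(0.6000) = 3.98.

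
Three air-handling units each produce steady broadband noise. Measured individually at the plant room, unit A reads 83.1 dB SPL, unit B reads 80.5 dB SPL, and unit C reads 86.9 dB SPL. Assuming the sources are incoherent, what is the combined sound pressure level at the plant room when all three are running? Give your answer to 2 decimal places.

89.06 dB SPL

Uncorrelated sources add in intensity (power), not in dB.
L_total = 10·log₁₀(10^(83.1/10) + 10^(80.5/10) + 10^(86.9/10)) = 10·log₁₀(806200000) = 89.06 dB SPL.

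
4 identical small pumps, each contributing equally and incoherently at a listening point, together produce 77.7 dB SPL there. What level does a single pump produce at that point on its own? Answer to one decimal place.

4 equal incoherent sources add 10·log₁₀(4) = 6.02 dB over one source.
L_one = 77.7 − 6.02 = 71.7 dB SPL.

71.7 dB SPL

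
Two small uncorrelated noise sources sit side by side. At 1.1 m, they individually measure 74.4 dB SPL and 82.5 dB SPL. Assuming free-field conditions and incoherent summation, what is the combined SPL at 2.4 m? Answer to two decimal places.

Combined at 1.1 m: 10·log₁₀(10^(74.4/10)+10^(82.5/10)) = 83.125 dB SPL.
Then apply −20·log₁₀(2.4/1.1) = -6.776 dB → 76.35 dB SPL.

76.35 dB SPL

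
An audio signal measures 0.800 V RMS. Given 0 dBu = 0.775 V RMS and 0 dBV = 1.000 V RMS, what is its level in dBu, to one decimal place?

dBu = 20·log₁₀(V / 0.775 V).
20·log₁₀(0.800/0.775) = +0.3 dBu.

+0.3 dBu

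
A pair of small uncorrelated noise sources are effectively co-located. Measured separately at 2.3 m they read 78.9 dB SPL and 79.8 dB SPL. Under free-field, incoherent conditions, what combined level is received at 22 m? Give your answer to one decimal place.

Combined at 2.3 m: 10·log₁₀(10^(78.9/10)+10^(79.8/10)) = 82.38 dB SPL.
Then apply −20·log₁₀(22/2.3) = -19.61 dB → 62.8 dB SPL.

62.8 dB SPL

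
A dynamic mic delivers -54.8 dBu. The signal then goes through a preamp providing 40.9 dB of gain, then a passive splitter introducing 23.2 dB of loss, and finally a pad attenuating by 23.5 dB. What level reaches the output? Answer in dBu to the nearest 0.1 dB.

Cascaded gains and losses add directly in dB.
-54.8 + 40.9 − 23.2 − 23.5 = -60.6 dBu.

-60.6 dBu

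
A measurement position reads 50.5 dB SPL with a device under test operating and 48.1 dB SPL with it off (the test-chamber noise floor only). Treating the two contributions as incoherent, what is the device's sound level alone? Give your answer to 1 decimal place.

Remove the background by subtracting linear intensities:
L_src = 10·log₁₀(10^(50.5/10) − 10^(48.1/10)) = 10·log₁₀(47640) = 46.8 dB SPL.

46.8 dB SPL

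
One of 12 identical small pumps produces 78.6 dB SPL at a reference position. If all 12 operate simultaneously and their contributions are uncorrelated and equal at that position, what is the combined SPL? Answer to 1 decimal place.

89.4 dB SPL

12 equal incoherent sources raise the level by 10·log₁₀(12) = 10.79 dB.
L_total = 78.6 + 10.79 = 89.4 dB SPL.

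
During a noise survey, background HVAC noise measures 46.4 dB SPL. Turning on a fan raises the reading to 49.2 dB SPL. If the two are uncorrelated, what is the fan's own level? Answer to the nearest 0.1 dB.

Background correction is a power subtraction:
L_src = 10·log₁₀(10^(49.2/10) − 10^(46.4/10)) = 10·log₁₀(39520) = 46.0 dB SPL.

46.0 dB SPL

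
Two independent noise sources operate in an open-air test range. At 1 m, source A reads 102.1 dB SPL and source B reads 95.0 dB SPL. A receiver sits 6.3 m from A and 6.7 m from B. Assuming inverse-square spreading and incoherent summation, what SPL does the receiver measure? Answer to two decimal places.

86.80 dB SPL

At the listener: L_A = 102.1 − 20·log₁₀(6.3) = 86.113 dB; L_B = 95.0 − 20·log₁₀(6.7) = 78.479 dB.
Combined: 10·log₁₀(10^(86.113/10)+10^(78.479/10)) = 86.80 dB SPL.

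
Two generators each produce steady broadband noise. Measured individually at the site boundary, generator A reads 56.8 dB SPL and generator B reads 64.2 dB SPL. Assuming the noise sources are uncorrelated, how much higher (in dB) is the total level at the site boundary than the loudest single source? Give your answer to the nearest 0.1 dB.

Incoherent sources sum as intensities:
L_total = 10·log₁₀(10^(56.8/10) + 10^(64.2/10)) = 64.93 dB SPL.
Excess over the loudest (64.2 dB): 64.93 − 64.2 = 0.7 dB.

0.7 dB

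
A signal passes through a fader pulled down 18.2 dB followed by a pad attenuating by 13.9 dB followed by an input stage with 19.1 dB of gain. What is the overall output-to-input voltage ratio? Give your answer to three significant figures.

0.224

Net gain = (−18.2) + (−13.9) + 19.1 = -13.0 dB.
Voltage ratio = 10^(-13.0/20) = 0.224.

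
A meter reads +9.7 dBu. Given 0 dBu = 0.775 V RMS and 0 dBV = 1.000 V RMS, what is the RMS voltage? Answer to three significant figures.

2.37 V

V = 0.775 V × 10^(+9.7/20).
= 0.775 × 3.055 = 2.37 V.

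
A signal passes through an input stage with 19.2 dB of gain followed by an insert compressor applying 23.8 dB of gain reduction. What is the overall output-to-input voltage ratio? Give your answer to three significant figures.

0.589

Net gain = 19.2 + (−23.8) = -4.6 dB.
Voltage ratio = 10^(-4.6/20) = 0.589.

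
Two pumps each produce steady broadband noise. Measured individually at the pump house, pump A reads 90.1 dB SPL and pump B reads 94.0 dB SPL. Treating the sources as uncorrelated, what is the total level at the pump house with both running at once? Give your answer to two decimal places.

Uncorrelated sources add in intensity (power), not in dB.
L_total = 10·log₁₀(10^(90.1/10) + 10^(94.0/10)) = 10·log₁₀(3535000000) = 95.48 dB SPL.

95.48 dB SPL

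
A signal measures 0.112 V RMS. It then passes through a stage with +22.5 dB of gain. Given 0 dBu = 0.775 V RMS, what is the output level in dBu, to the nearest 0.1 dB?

+5.7 dBu

Input level: 20·log₁₀(0.112/0.775) = -16.80 dBu.
Output: -16.80 + 22.5 = +5.7 dBu.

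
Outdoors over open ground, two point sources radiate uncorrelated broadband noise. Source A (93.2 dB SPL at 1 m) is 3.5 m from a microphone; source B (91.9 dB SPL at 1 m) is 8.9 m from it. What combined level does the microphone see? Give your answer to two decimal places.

82.79 dB SPL

At the listener: L_A = 93.2 − 20·log₁₀(3.5) = 82.319 dB; L_B = 91.9 − 20·log₁₀(8.9) = 72.912 dB.
Combined: 10·log₁₀(10^(82.319/10)+10^(72.912/10)) = 82.79 dB SPL.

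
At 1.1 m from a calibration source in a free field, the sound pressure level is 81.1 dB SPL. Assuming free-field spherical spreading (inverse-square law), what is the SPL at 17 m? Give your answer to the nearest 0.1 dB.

57.3 dB SPL

Inverse-square spreading gives ΔL = −20·log₁₀(d₂/d₁).
ΔL = −20·log₁₀(17/1.1) = -23.78 dB, so L₂ = 81.1 + (-23.78) = 57.3 dB SPL.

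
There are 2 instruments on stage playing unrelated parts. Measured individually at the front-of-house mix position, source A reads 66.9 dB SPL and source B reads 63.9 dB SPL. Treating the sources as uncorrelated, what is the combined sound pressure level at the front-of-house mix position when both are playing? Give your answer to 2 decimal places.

Uncorrelated sources add in intensity (power), not in dB.
L_total = 10·log₁₀(10^(66.9/10) + 10^(63.9/10)) = 10·log₁₀(7352000) = 68.66 dB SPL.

68.66 dB SPL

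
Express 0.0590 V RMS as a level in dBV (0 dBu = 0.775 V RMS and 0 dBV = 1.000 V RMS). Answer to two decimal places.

-24.58 dBV

dBV = 20·log₁₀(V / 1.000 V).
20·log₁₀(0.0590/1.000) = -24.58 dBV.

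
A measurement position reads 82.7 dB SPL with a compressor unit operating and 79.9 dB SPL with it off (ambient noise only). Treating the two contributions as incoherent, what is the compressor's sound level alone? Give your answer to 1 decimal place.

79.5 dB SPL

Remove the background by subtracting linear intensities:
L_src = 10·log₁₀(10^(82.7/10) − 10^(79.9/10)) = 10·log₁₀(88480000) = 79.5 dB SPL.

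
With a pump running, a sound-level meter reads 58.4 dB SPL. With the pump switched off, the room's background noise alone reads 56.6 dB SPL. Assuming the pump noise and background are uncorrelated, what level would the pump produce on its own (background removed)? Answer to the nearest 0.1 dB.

53.7 dB SPL

Remove the background by subtracting linear intensities:
L_src = 10·log₁₀(10^(58.4/10) − 10^(56.6/10)) = 10·log₁₀(234700) = 53.7 dB SPL.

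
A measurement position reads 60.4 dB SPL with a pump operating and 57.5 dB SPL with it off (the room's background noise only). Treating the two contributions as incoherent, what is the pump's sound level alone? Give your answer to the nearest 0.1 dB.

Remove the background by subtracting linear intensities:
L_src = 10·log₁₀(10^(60.4/10) − 10^(57.5/10)) = 10·log₁₀(534100) = 57.3 dB SPL.

57.3 dB SPL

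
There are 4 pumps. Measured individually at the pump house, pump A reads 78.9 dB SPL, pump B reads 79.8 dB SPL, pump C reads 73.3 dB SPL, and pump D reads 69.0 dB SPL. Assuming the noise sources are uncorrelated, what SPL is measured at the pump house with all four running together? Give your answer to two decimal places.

Add the sources as powers (linear), then convert back to dB:
L_total = 10·log₁₀(10^(78.9/10) + 10^(79.8/10) + 10^(73.3/10) + 10^(69.0/10)) = 10·log₁₀(202400000) = 83.06 dB SPL.

83.06 dB SPL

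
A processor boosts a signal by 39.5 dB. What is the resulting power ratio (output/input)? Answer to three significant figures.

8910

Power ratio = 10^(dB/10).
10^(39.5/10) = 10^(3.950) = 8910.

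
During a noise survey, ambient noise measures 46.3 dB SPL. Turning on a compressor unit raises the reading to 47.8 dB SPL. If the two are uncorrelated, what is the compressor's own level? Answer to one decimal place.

42.5 dB SPL

Background correction is a power subtraction:
L_src = 10·log₁₀(10^(47.8/10) − 10^(46.3/10)) = 10·log₁₀(17600) = 42.5 dB SPL.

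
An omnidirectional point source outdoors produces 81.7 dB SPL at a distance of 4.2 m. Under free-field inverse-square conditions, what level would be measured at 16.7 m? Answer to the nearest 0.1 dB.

69.7 dB SPL

For a point source in a free field, ΔL = −20·log₁₀(d₂/d₁).
ΔL = −20·log₁₀(16.7/4.2) = -11.99 dB, so L₂ = 81.7 + (-11.99) = 69.7 dB SPL.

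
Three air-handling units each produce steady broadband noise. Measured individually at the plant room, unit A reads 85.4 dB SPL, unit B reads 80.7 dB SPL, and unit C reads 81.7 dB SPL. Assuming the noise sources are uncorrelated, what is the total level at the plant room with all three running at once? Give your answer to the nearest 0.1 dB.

Uncorrelated sources add in intensity (power), not in dB.
L_total = 10·log₁₀(10^(85.4/10) + 10^(80.7/10) + 10^(81.7/10)) = 10·log₁₀(612100000) = 87.9 dB SPL.

87.9 dB SPL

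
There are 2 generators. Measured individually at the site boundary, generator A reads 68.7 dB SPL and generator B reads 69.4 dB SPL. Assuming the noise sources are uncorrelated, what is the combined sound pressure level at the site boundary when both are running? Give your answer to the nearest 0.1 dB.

Incoherent sources sum as intensities:
L_total = 10·log₁₀(10^(68.7/10) + 10^(69.4/10)) = 10·log₁₀(16120000) = 72.1 dB SPL.

72.1 dB SPL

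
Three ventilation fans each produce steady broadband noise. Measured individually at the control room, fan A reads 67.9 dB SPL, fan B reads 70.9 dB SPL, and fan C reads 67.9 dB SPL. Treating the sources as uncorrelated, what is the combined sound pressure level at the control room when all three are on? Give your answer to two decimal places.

73.92 dB SPL

Incoherent sources sum as intensities:
L_total = 10·log₁₀(10^(67.9/10) + 10^(70.9/10) + 10^(67.9/10)) = 10·log₁₀(24630000) = 73.92 dB SPL.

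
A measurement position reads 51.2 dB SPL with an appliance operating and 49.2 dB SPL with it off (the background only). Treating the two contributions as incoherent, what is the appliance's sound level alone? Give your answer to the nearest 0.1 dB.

46.9 dB SPL

Subtract intensities: L_src = 10·log₁₀(10^(L_total/10) − 10^(L_bg/10)).
L_src = 10·log₁₀(10^(51.2/10) − 10^(49.2/10)) = 10·log₁₀(48650) = 46.9 dB SPL.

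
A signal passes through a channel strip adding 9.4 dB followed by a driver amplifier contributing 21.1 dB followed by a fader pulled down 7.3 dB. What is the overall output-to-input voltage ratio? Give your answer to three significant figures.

14.5

Net gain = 9.4 + 21.1 + (−7.3) = 23.2 dB.
Voltage ratio = 10^(23.2/20) = 14.5.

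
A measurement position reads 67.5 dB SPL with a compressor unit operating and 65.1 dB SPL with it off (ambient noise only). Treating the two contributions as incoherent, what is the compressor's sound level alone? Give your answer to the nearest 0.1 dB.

63.8 dB SPL

Remove the background by subtracting linear intensities:
L_src = 10·log₁₀(10^(67.5/10) − 10^(65.1/10)) = 10·log₁₀(2387000) = 63.8 dB SPL.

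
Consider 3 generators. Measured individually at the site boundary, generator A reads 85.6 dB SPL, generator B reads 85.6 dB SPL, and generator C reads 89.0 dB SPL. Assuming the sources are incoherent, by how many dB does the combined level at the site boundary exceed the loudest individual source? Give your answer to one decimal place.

2.8 dB

Add the sources as powers (linear), then convert back to dB:
L_total = 10·log₁₀(10^(85.6/10) + 10^(85.6/10) + 10^(89.0/10)) = 91.82 dB SPL.
Excess over the loudest (89.0 dB): 91.82 − 89.0 = 2.8 dB.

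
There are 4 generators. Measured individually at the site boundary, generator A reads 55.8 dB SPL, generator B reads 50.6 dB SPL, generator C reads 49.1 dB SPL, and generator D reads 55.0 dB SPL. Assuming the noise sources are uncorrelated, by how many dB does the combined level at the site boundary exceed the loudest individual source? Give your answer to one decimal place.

Add the sources as powers (linear), then convert back to dB:
L_total = 10·log₁₀(10^(55.8/10) + 10^(50.6/10) + 10^(49.1/10) + 10^(55.0/10)) = 59.51 dB SPL.
Excess over the loudest (55.8 dB): 59.51 − 55.8 = 3.7 dB.

3.7 dB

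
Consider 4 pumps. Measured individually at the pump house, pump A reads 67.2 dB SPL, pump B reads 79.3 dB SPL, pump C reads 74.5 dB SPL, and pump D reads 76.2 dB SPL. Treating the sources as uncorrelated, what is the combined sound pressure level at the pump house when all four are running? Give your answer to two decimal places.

82.05 dB SPL

Add the sources as powers (linear), then convert back to dB:
L_total = 10·log₁₀(10^(67.2/10) + 10^(79.3/10) + 10^(74.5/10) + 10^(76.2/10)) = 10·log₁₀(160200000) = 82.05 dB SPL.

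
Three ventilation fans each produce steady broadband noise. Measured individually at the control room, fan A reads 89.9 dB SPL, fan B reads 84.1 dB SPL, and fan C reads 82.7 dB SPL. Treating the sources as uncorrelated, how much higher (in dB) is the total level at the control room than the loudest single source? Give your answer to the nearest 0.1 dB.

1.6 dB

Uncorrelated sources add in intensity (power), not in dB.
L_total = 10·log₁₀(10^(89.9/10) + 10^(84.1/10) + 10^(82.7/10)) = 91.52 dB SPL.
Excess over the loudest (89.9 dB): 91.52 − 89.9 = 1.6 dB.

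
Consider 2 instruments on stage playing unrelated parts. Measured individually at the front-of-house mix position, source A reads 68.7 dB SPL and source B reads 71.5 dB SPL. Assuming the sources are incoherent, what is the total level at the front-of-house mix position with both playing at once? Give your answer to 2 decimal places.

Incoherent sources sum as intensities:
L_total = 10·log₁₀(10^(68.7/10) + 10^(71.5/10)) = 10·log₁₀(21540000) = 73.33 dB SPL.

73.33 dB SPL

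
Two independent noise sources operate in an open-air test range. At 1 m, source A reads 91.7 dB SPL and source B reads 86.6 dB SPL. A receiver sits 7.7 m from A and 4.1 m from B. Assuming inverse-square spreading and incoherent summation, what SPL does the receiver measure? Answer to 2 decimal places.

77.17 dB SPL

At the listener: L_A = 91.7 − 20·log₁₀(7.7) = 73.970 dB; L_B = 86.6 − 20·log₁₀(4.1) = 74.344 dB.
Combined: 10·log₁₀(10^(73.970/10)+10^(74.344/10)) = 77.17 dB SPL.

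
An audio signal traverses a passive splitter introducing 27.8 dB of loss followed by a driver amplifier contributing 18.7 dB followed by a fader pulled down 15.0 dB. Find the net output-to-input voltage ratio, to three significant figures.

Net gain = (−27.8) + 18.7 + (−15.0) = -24.1 dB.
Voltage ratio = 10^(-24.1/20) = 0.0624.

0.0624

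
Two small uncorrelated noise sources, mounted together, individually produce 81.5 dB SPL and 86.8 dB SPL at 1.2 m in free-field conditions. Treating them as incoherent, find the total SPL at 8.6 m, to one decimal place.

Combined at 1.2 m: 10·log₁₀(10^(81.5/10)+10^(86.8/10)) = 87.92 dB SPL.
Then apply −20·log₁₀(8.6/1.2) = -17.11 dB → 70.8 dB SPL.

70.8 dB SPL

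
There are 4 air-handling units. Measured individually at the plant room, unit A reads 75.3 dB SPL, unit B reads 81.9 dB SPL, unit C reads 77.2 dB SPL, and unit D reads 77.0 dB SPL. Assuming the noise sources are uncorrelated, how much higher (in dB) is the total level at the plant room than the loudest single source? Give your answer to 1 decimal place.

Add the sources as powers (linear), then convert back to dB:
L_total = 10·log₁₀(10^(75.3/10) + 10^(81.9/10) + 10^(77.2/10) + 10^(77.0/10)) = 84.64 dB SPL.
Excess over the loudest (81.9 dB): 84.64 − 81.9 = 2.7 dB.

2.7 dB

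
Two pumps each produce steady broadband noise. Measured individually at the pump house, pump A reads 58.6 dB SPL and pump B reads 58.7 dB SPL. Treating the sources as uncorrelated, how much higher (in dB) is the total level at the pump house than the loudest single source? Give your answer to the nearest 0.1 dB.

Incoherent sources sum as intensities:
L_total = 10·log₁₀(10^(58.6/10) + 10^(58.7/10)) = 61.66 dB SPL.
Excess over the loudest (58.7 dB): 61.66 − 58.7 = 3.0 dB.

3.0 dB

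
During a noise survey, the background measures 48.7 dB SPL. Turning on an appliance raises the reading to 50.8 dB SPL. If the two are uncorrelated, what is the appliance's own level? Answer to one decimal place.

46.6 dB SPL

Remove the background by subtracting linear intensities:
L_src = 10·log₁₀(10^(50.8/10) − 10^(48.7/10)) = 10·log₁₀(46100) = 46.6 dB SPL.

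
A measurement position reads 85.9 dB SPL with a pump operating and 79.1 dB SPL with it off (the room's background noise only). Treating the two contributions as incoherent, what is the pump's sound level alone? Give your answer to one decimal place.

Background correction is a power subtraction:
L_src = 10·log₁₀(10^(85.9/10) − 10^(79.1/10)) = 10·log₁₀(307800000) = 84.9 dB SPL.

84.9 dB SPL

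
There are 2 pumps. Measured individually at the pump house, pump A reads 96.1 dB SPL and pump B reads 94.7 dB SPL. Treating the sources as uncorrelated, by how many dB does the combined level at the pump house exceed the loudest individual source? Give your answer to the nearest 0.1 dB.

2.4 dB

Add the sources as powers (linear), then convert back to dB:
L_total = 10·log₁₀(10^(96.1/10) + 10^(94.7/10)) = 98.47 dB SPL.
Excess over the loudest (96.1 dB): 98.47 − 96.1 = 2.4 dB.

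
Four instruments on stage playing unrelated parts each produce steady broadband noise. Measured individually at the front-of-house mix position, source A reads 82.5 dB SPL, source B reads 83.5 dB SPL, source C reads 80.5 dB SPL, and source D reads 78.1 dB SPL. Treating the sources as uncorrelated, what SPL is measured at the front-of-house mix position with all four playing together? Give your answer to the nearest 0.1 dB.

Uncorrelated sources add in intensity (power), not in dB.
L_total = 10·log₁₀(10^(82.5/10) + 10^(83.5/10) + 10^(80.5/10) + 10^(78.1/10)) = 10·log₁₀(578500000) = 87.6 dB SPL.

87.6 dB SPL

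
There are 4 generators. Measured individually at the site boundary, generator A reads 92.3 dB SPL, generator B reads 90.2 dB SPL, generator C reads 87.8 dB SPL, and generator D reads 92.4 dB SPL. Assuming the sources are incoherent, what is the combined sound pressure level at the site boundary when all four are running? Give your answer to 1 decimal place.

97.1 dB SPL

Add the sources as powers (linear), then convert back to dB:
L_total = 10·log₁₀(10^(92.3/10) + 10^(90.2/10) + 10^(87.8/10) + 10^(92.4/10)) = 10·log₁₀(5086000000) = 97.1 dB SPL.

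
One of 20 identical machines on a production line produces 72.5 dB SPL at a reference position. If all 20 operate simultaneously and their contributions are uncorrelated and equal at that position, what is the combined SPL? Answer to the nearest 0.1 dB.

20 equal incoherent sources raise the level by 10·log₁₀(20) = 13.01 dB.
L_total = 72.5 + 13.01 = 85.5 dB SPL.

85.5 dB SPL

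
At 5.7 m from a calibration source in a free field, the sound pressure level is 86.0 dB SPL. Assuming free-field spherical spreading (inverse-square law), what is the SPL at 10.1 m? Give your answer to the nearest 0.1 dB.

For a point source in a free field, ΔL = −20·log₁₀(d₂/d₁).
ΔL = −20·log₁₀(10.1/5.7) = -4.97 dB, so L₂ = 86.0 + (-4.97) = 81.0 dB SPL.

81.0 dB SPL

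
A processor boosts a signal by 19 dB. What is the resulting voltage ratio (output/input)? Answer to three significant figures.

8.91

Voltage ratio = 10^(dB/20).
10^(19/20) = 10^(0.9500) = 8.91.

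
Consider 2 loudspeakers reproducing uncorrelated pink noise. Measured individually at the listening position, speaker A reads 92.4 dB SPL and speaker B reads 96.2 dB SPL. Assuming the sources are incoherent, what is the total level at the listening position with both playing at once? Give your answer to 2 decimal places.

Incoherent sources sum as intensities:
L_total = 10·log₁₀(10^(92.4/10) + 10^(96.2/10)) = 10·log₁₀(5906000000) = 97.71 dB SPL.

97.71 dB SPL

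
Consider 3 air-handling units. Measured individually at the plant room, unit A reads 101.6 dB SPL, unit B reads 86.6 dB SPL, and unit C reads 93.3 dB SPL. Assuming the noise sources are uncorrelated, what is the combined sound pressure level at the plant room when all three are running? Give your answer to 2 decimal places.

102.32 dB SPL

Add the sources as powers (linear), then convert back to dB:
L_total = 10·log₁₀(10^(101.6/10) + 10^(86.6/10) + 10^(93.3/10)) = 10·log₁₀(17049000000) = 102.32 dB SPL.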